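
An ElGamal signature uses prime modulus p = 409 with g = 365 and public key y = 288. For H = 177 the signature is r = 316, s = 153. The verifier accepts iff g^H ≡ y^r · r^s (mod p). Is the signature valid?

Left side g^H mod p:
365^2 = 133225 ≡ 300
365^4 ≡ 300^2 = 90000 ≡ 20
365^8 ≡ 20^2 = 400
365^16 ≡ 400^2 = 160000 ≡ 81
365^32 ≡ 81^2 = 6561 ≡ 17
365^64 ≡ 17^2 = 289
365^128 ≡ 289^2 = 83521 ≡ 85
177 = 128 + 32 + 16 + 1, so 365^177 ≡ 85·17·81·365 ≡ 148 (mod 409)
Right side y^r · r^s mod p:
288^2 = 82944 ≡ 326
288^4 ≡ 326^2 = 106276 ≡ 345
288^8 ≡ 345^2 = 119025 ≡ 6
288^16 ≡ 6^2 = 36
288^32 ≡ 36^2 = 1296 ≡ 69
288^64 ≡ 69^2 = 4761 ≡ 262
288^128 ≡ 262^2 = 68644 ≡ 341
288^256 ≡ 341^2 = 116281 ≡ 125
316 = 256 + 32 + 16 + 8 + 4, so 288^316 ≡ 125·69·36·6·345 ≡ 89 (mod 409)
316^2 = 99856 ≡ 60
316^4 ≡ 60^2 = 3600 ≡ 328
316^8 ≡ 328^2 = 107584 ≡ 17
316^16 ≡ 17^2 = 289
316^32 ≡ 289^2 = 83521 ≡ 85
316^64 ≡ 85^2 = 7225 ≡ 272
316^128 ≡ 272^2 = 73984 ≡ 364
153 = 128 + 16 + 8 + 1, so 316^153 ≡ 364·289·17·316 ≡ 66 (mod 409)
89·66 = 5874 ≡ 148 (mod 409)
148 ≡ 148 (mod 409), so the signature is genuine.

valid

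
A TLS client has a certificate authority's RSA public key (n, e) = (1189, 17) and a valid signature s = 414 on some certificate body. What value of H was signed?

271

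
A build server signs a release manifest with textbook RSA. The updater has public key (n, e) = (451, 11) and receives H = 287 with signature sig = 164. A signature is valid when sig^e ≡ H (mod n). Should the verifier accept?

sig^2 ≡ 164^2 = 26896 ≡ 287
sig^4 ≡ 287^2 = 82369 ≡ 287
sig^8 ≡ 287^2 = 82369 ≡ 287
11 = 8 + 2 + 1, so sig^11 ≡ 287·287·164 ≡ 164 (mod 451)
The recovered value 164 does not match the digest 287.

reject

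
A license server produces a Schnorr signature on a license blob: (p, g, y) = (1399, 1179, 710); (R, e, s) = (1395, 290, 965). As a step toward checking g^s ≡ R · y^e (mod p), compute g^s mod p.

1179^2 = 1390041 ≡ 834
1179^4 ≡ 834^2 = 695556 ≡ 253
1179^8 ≡ 253^2 = 64009 ≡ 1054
1179^16 ≡ 1054^2 = 1110916 ≡ 110
1179^32 ≡ 110^2 = 12100 ≡ 908
1179^64 ≡ 908^2 = 824464 ≡ 453
1179^128 ≡ 453^2 = 205209 ≡ 955
1179^256 ≡ 955^2 = 912025 ≡ 1276
1179^512 ≡ 1276^2 = 1628176 ≡ 1139
965 = 512 + 256 + 128 + 64 + 4 + 1, so 1179^965 ≡ 1139·1276·955·453·253·1179 ≡ 1112 (mod 1399)

1112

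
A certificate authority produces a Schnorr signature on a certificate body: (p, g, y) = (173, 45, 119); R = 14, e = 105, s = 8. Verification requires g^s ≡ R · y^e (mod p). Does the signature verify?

g^s mod p:
Squares mod 173: 45^1≡45, 45^2≡122, 45^4≡6, 45^8≡36
45^8 ≡ 36 (mod 173)
R · y^e mod p:
Squares mod 173: 119^1≡119, 119^2≡148, 119^4≡106, 119^8≡164, 119^16≡81, 119^32≡160, 119^64≡169
105 = 64 + 32 + 8 + 1, so 119^105 ≡ 169·160·164·119 ≡ 14 (mod 173)
14·14 = 196 ≡ 23 (mod 173)
36 ≠ 23; the check fails.

does not verify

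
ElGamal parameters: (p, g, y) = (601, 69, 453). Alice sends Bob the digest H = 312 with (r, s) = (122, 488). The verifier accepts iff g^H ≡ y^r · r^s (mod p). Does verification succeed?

passes

Left side g^H mod p:
Squares mod 601: 69^1≡69, 69^2≡554, 69^4≡406, 69^8≡162, 69^16≡401, 69^32≡334, 69^64≡371, 69^128≡12, 69^256≡144
312 = 256 + 32 + 16 + 8, so 69^312 ≡ 144·334·401·162 ≡ 263 (mod 601)
Right side y^r · r^s mod p:
Squares mod 601: 453^1≡453, 453^2≡268, 453^4≡305, 453^8≡471, 453^16≡72, 453^32≡376, 453^64≡141
122 = 64 + 32 + 16 + 8 + 2, so 453^122 ≡ 141·376·72·471·268 ≡ 12 (mod 601)
Squares mod 601: 122^1≡122, 122^2≡460, 122^4≡48, 122^8≡501, 122^16≡384, 122^32≡211, 122^64≡47, 122^128≡406, 122^256≡162
488 = 256 + 128 + 64 + 32 + 8, so 122^488 ≡ 162·406·47·211·501 ≡ 72 (mod 601)
12·72 = 864 ≡ 263 (mod 601)
263 ≡ 263 (mod 601), so the signature is genuine.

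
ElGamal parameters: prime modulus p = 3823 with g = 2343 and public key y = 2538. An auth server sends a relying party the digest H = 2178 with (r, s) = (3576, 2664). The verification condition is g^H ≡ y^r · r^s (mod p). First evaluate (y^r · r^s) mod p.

Squares mod 3823: 2538^1≡2538, 2538^2≡3512, 2538^4≡1146, 2538^8≡2027, 2538^16≡2827, 2538^32≡1859, 2538^64≡3712, 2538^128≡852, 2538^256≡3357, 2538^512≡3068, 2538^1024≡398, 2538^2048≡1661
3576 = 2048 + 1024 + 256 + 128 + 64 + 32 + 16 + 8, so 2538^3576 ≡ 1661·398·3357·852·3712·1859·2827·2027 ≡ 114 (mod 3823)
Squares mod 3823: 3576^1≡3576, 3576^2≡3664, 3576^4≡2343, 3576^8≡3644, 3576^16≡1457, 3576^32≡1084, 3576^64≡1395, 3576^128≡118, 3576^256≡2455, 3576^512≡1977, 3576^1024≡1423, 3576^2048≡2562
2664 = 2048 + 512 + 64 + 32 + 8, so 3576^2664 ≡ 2562·1977·1395·1084·3644 ≡ 3123 (mod 3823)
y^r · r^s ≡ 114·3123 = 356022 ≡ 483 (mod 3823)

483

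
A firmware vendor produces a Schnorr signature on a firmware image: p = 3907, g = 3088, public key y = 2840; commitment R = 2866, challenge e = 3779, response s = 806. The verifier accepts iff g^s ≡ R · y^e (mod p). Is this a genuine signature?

g^s mod p:
3088^806 mod 3907 = 3076
R · y^e mod p:
2840^3779 mod 3907 = 1746
2866·1746 = 5004036 ≡ 3076 (mod 3907)
3076 ≡ 3076 (mod 3907); signature holds.

genuine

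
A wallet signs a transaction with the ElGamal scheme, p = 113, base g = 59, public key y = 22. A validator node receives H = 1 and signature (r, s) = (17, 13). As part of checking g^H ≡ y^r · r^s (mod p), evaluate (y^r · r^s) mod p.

59

22^2 = 484 ≡ 32
22^4 ≡ 32^2 = 1024 ≡ 7
22^8 ≡ 7^2 = 49
22^16 ≡ 49^2 = 2401 ≡ 28
17 = 16 + 1, so 22^17 ≡ 28·22 ≡ 51 (mod 113)
17^2 = 289 ≡ 63
17^4 ≡ 63^2 = 3969 ≡ 14
17^8 ≡ 14^2 = 196 ≡ 83
13 = 8 + 4 + 1, so 17^13 ≡ 83·14·17 ≡ 92 (mod 113)
y^r · r^s ≡ 51·92 = 4692 ≡ 59 (mod 113)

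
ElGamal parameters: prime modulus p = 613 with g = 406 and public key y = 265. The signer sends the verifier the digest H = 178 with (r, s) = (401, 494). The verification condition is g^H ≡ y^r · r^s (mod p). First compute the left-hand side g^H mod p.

406^2 = 164836 ≡ 552
406^4 ≡ 552^2 = 304704 ≡ 43
406^8 ≡ 43^2 = 1849 ≡ 10
406^16 ≡ 10^2 = 100
406^32 ≡ 100^2 = 10000 ≡ 192
406^64 ≡ 192^2 = 36864 ≡ 84
406^128 ≡ 84^2 = 7056 ≡ 313
178 = 128 + 32 + 16 + 2, so 406^178 ≡ 313·192·100·552 ≡ 47 (mod 613)

47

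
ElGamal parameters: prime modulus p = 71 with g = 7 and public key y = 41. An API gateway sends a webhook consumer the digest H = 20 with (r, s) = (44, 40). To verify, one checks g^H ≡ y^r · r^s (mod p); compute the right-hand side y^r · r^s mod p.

Squares mod 71: 41^1≡41, 41^2≡48, 41^4≡32, 41^8≡30, 41^16≡48, 41^32≡32
44 = 32 + 8 + 4, so 41^44 ≡ 32·30·32 ≡ 48 (mod 71)
Squares mod 71: 44^1≡44, 44^2≡19, 44^4≡6, 44^8≡36, 44^16≡18, 44^32≡40
40 = 32 + 8, so 44^40 ≡ 40·36 ≡ 20 (mod 71)
y^r · r^s ≡ 48·20 = 960 ≡ 37 (mod 71)

37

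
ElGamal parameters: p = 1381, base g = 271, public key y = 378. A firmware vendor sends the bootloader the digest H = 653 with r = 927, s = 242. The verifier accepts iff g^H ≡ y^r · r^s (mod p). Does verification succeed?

Left side g^H mod p:
Squares mod 1381: 271^1≡271, 271^2≡248, 271^4≡740, 271^8≡724, 271^16≡777, 271^32≡232, 271^64≡1346, 271^128≡1225, 271^256≡859, 271^512≡427
653 = 512 + 128 + 8 + 4 + 1, so 271^653 ≡ 427·1225·724·740·271 ≡ 609 (mod 1381)
Right side y^r · r^s mod p:
Squares mod 1381: 378^1≡378, 378^2≡641, 378^4≡724, 378^8≡777, 378^16≡232, 378^32≡1346, 378^64≡1225, 378^128≡859, 378^256≡427, 378^512≡37
927 = 512 + 256 + 128 + 16 + 8 + 4 + 2 + 1, so 378^927 ≡ 37·427·859·232·777·724·641·378 ≡ 846 (mod 1381)
Squares mod 1381: 927^1≡927, 927^2≡347, 927^4≡262, 927^8≡975, 927^16≡497, 927^32≡1191, 927^64≡194, 927^128≡349
242 = 128 + 64 + 32 + 16 + 2, so 927^242 ≡ 349·194·1191·497·347 ≡ 35 (mod 1381)
846·35 = 29610 ≡ 609 (mod 1381)
609 ≡ 609 (mod 1381), so the signature is genuine.

passes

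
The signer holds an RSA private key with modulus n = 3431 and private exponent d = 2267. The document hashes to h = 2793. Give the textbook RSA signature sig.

h^2 ≡ 2793^2 = 7800849 ≡ 2186
h^4 ≡ 2186^2 = 4778596 ≡ 2644
h^8 ≡ 2644^2 = 6990736 ≡ 1789
h^16 ≡ 1789^2 = 3200521 ≡ 2829
h^32 ≡ 2829^2 = 8003241 ≡ 2149
h^64 ≡ 2149^2 = 4618201 ≡ 75
h^128 ≡ 75^2 = 5625 ≡ 2194
h^256 ≡ 2194^2 = 4813636 ≡ 3374
h^512 ≡ 3374^2 = 11383876 ≡ 3249
h^1024 ≡ 3249^2 = 10556001 ≡ 2245
h^2048 ≡ 2245^2 = 5040025 ≡ 3317
2267 = 2048 + 128 + 64 + 16 + 8 + 2 + 1, so h^2267 ≡ 3317·2194·75·2829·1789·2186·2793 ≡ 2459 (mod 3431)

2459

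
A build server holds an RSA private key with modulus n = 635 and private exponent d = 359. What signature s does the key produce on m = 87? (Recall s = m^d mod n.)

203

m^2 ≡ 87^2 = 7569 ≡ 584
m^4 ≡ 584^2 = 341056 ≡ 61
m^8 ≡ 61^2 = 3721 ≡ 546
m^16 ≡ 546^2 = 298116 ≡ 301
m^32 ≡ 301^2 = 90601 ≡ 431
m^64 ≡ 431^2 = 185761 ≡ 341
m^128 ≡ 341^2 = 116281 ≡ 76
m^256 ≡ 76^2 = 5776 ≡ 61
359 = 256 + 64 + 32 + 4 + 2 + 1, so m^359 ≡ 61·341·431·61·584·87 ≡ 203 (mod 635)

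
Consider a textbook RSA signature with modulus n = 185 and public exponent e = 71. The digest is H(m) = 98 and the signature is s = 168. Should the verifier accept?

reject

s^2 ≡ 168^2 = 28224 ≡ 104
s^4 ≡ 104^2 = 10816 ≡ 86
s^8 ≡ 86^2 = 7396 ≡ 181
s^16 ≡ 181^2 = 32761 ≡ 16
s^32 ≡ 16^2 = 256 ≡ 71
s^64 ≡ 71^2 = 5041 ≡ 46
71 = 64 + 4 + 2 + 1, so s^71 ≡ 46·86·104·168 ≡ 87 (mod 185)
87 ≠ 98, so verification fails.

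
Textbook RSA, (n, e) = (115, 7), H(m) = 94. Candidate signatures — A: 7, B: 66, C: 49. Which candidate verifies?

Candidate A: Squares mod 115: 7^1≡7, 7^2≡49, 7^4≡101; 7 = 4 + 2 + 1, so 7^7 ≡ 101·49·7 ≡ 28 (mod 115)
Candidate B: Squares mod 115: 66^1≡66, 66^2≡101, 66^4≡81; 7 = 4 + 2 + 1, so 66^7 ≡ 81·101·66 ≡ 21 (mod 115)
Candidate C: Squares mod 115: 49^1≡49, 49^2≡101, 49^4≡81; 7 = 4 + 2 + 1, so 49^7 ≡ 81·101·49 ≡ 94 (mod 115)
  → matches H(m) = 94

C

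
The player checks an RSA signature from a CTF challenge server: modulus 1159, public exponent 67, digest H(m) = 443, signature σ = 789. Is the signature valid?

invalid

σ^2 ≡ 789^2 = 622521 ≡ 138
σ^4 ≡ 138^2 = 19044 ≡ 500
σ^8 ≡ 500^2 = 250000 ≡ 815
σ^16 ≡ 815^2 = 664225 ≡ 118
σ^32 ≡ 118^2 = 13924 ≡ 16
σ^64 ≡ 16^2 = 256
67 = 64 + 2 + 1, so σ^67 ≡ 256·138·789 ≡ 1001 (mod 1159)
1001 ≠ 443, so verification fails.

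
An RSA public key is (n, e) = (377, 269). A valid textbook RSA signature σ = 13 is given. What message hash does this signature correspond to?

σ^2 ≡ 13^2 = 169
σ^4 ≡ 169^2 = 28561 ≡ 286
σ^8 ≡ 286^2 = 81796 ≡ 364
σ^16 ≡ 364^2 = 132496 ≡ 169
σ^32 ≡ 169^2 = 28561 ≡ 286
σ^64 ≡ 286^2 = 81796 ≡ 364
σ^128 ≡ 364^2 = 132496 ≡ 169
σ^256 ≡ 169^2 = 28561 ≡ 286
269 = 256 + 8 + 4 + 1, so σ^269 ≡ 286·364·286·13 ≡ 312 (mod 377)

312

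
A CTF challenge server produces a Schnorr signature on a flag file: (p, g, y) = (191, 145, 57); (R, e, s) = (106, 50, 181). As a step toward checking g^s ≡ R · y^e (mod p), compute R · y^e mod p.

57^2 = 3249 ≡ 2
57^4 ≡ 2^2 = 4
57^8 ≡ 4^2 = 16
57^16 ≡ 16^2 = 256 ≡ 65
57^32 ≡ 65^2 = 4225 ≡ 23
50 = 32 + 16 + 2, so 57^50 ≡ 23·65·2 ≡ 125 (mod 191)
R · y^e ≡ 106·125 = 13250 ≡ 71 (mod 191)

71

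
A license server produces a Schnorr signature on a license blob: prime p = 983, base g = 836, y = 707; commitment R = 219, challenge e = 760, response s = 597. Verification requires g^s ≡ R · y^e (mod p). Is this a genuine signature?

g^s mod p:
Squares mod 983: 836^1≡836, 836^2≡966, 836^4≡289, 836^8≡949, 836^16≡173, 836^32≡439, 836^64≡53, 836^128≡843, 836^256≡923, 836^512≡651
597 = 512 + 64 + 16 + 4 + 1, so 836^597 ≡ 651·53·173·289·836 ≡ 97 (mod 983)
R · y^e mod p:
Squares mod 983: 707^1≡707, 707^2≡485, 707^4≡288, 707^8≡372, 707^16≡764, 707^32≡777, 707^64≡167, 707^128≡365, 707^256≡520, 707^512≡75
760 = 512 + 128 + 64 + 32 + 16 + 8, so 707^760 ≡ 75·365·167·777·764·372 ≡ 961 (mod 983)
219·961 = 210459 ≡ 97 (mod 983)
97 ≡ 97 (mod 983); signature holds.

genuine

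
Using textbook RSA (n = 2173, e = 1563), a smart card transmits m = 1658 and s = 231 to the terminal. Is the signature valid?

invalid

s^2 ≡ 231^2 = 53361 ≡ 1209
s^4 ≡ 1209^2 = 1461681 ≡ 1425
s^8 ≡ 1425^2 = 2030625 ≡ 1043
s^16 ≡ 1043^2 = 1087849 ≡ 1349
s^32 ≡ 1349^2 = 1819801 ≡ 1000
s^64 ≡ 1000^2 = 1000000 ≡ 420
s^128 ≡ 420^2 = 176400 ≡ 387
s^256 ≡ 387^2 = 149769 ≡ 2005
s^512 ≡ 2005^2 = 4020025 ≡ 2148
s^1024 ≡ 2148^2 = 4613904 ≡ 625
1563 = 1024 + 512 + 16 + 8 + 2 + 1, so s^1563 ≡ 625·2148·1349·1043·1209·231 ≡ 1135 (mod 2173)
The recovered value 1135 does not match the digest 1658.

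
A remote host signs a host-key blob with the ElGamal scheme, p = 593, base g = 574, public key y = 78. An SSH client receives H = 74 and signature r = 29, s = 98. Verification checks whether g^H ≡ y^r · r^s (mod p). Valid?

yes

Left side g^H mod p:
574^74 mod 593 = 592
Right side y^r · r^s mod p:
78^29 mod 593 = 556
29^98 mod 593 = 577
556·577 = 320812 ≡ 592 (mod 593)
592 ≡ 592 (mod 593), so the signature is genuine.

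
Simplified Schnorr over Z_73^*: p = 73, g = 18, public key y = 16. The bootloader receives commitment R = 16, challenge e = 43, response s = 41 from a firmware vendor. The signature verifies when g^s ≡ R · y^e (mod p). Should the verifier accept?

reject

g^s mod p:
18^2 = 324 ≡ 32
18^4 ≡ 32^2 = 1024 ≡ 2
18^8 ≡ 2^2 = 4
18^16 ≡ 4^2 = 16
18^32 ≡ 16^2 = 256 ≡ 37
41 = 32 + 8 + 1, so 18^41 ≡ 37·4·18 ≡ 36 (mod 73)
R · y^e mod p:
16^2 = 256 ≡ 37
16^4 ≡ 37^2 = 1369 ≡ 55
16^8 ≡ 55^2 = 3025 ≡ 32
16^16 ≡ 32^2 = 1024 ≡ 2
16^32 ≡ 2^2 = 4
43 = 32 + 8 + 2 + 1, so 16^43 ≡ 4·32·37·16 ≡ 2 (mod 73)
16·2 = 32 ≡ 32 (mod 73)
36 ≠ 32; the check fails.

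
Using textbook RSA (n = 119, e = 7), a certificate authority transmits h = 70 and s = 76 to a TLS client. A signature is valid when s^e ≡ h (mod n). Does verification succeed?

Squares mod 119: s^1≡76, s^2≡64, s^4≡50
7 = 4 + 2 + 1, so s^7 ≡ 50·64·76 ≡ 83 (mod 119)
s^7 mod 119 = 83, but h = 70.

fails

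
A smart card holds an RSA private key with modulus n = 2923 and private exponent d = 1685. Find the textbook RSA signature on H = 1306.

Squares mod 2923: H^1≡1306, H^2≡1527, H^4≡2098, H^8≡2489, H^16≡1284, H^32≡84, H^64≡1210, H^128≡2600, H^256≡2024, H^512≡1453, H^1024≡803
1685 = 1024 + 512 + 128 + 16 + 4 + 1, so H^1685 ≡ 803·1453·2600·1284·2098·1306 ≡ 2173 (mod 2923)

2173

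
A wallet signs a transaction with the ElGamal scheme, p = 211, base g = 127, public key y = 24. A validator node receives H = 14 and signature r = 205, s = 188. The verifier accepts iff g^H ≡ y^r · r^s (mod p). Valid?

no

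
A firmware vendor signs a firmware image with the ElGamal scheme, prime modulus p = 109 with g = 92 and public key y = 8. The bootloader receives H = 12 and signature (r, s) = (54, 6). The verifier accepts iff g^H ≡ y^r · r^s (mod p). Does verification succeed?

passes

Left side g^H mod p:
92^2 = 8464 ≡ 71
92^4 ≡ 71^2 = 5041 ≡ 27
92^8 ≡ 27^2 = 729 ≡ 75
12 = 8 + 4, so 92^12 ≡ 75·27 ≡ 63 (mod 109)
Right side y^r · r^s mod p:
8^2 = 64
8^4 ≡ 64^2 = 4096 ≡ 63
8^8 ≡ 63^2 = 3969 ≡ 45
8^16 ≡ 45^2 = 2025 ≡ 63
8^32 ≡ 63^2 = 3969 ≡ 45
54 = 32 + 16 + 4 + 2, so 8^54 ≡ 45·63·63·64 ≡ 108 (mod 109)
54^2 = 2916 ≡ 82
54^4 ≡ 82^2 = 6724 ≡ 75
6 = 4 + 2, so 54^6 ≡ 75·82 ≡ 46 (mod 109)
108·46 = 4968 ≡ 63 (mod 109)
63 ≡ 63 (mod 109), so the signature is genuine.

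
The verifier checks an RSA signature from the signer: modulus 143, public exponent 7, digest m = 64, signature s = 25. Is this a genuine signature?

genuine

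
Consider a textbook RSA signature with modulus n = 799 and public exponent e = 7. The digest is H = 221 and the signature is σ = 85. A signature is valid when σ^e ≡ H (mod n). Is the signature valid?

valid

Squares mod 799: σ^1≡85, σ^2≡34, σ^4≡357
7 = 4 + 2 + 1, so σ^7 ≡ 357·34·85 ≡ 221 (mod 799)
Since 221 equals the digest 221, verification succeeds.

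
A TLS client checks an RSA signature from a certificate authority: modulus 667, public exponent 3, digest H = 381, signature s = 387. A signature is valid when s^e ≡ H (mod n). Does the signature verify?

does not verify

s^2 ≡ 387^2 = 149769 ≡ 361
3 = 2 + 1, so s^3 ≡ 361·387 ≡ 304 (mod 667)
s^3 mod 667 = 304, but H = 381.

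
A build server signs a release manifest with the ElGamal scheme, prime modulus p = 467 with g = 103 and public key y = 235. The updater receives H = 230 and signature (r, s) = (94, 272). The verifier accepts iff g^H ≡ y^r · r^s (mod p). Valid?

no

Left side g^H mod p:
103^2 = 10609 ≡ 335
103^4 ≡ 335^2 = 112225 ≡ 145
103^8 ≡ 145^2 = 21025 ≡ 10
103^16 ≡ 10^2 = 100
103^32 ≡ 100^2 = 10000 ≡ 193
103^64 ≡ 193^2 = 37249 ≡ 356
103^128 ≡ 356^2 = 126736 ≡ 179
230 = 128 + 64 + 32 + 4 + 2, so 103^230 ≡ 179·356·193·145·335 ≡ 141 (mod 467)
Right side y^r · r^s mod p:
235^2 = 55225 ≡ 119
235^4 ≡ 119^2 = 14161 ≡ 151
235^8 ≡ 151^2 = 22801 ≡ 385
235^16 ≡ 385^2 = 148225 ≡ 186
235^32 ≡ 186^2 = 34596 ≡ 38
235^64 ≡ 38^2 = 1444 ≡ 43
94 = 64 + 16 + 8 + 4 + 2, so 235^94 ≡ 43·186·385·151·119 ≡ 363 (mod 467)
94^2 = 8836 ≡ 430
94^4 ≡ 430^2 = 184900 ≡ 435
94^8 ≡ 435^2 = 189225 ≡ 90
94^16 ≡ 90^2 = 8100 ≡ 161
94^32 ≡ 161^2 = 25921 ≡ 236
94^64 ≡ 236^2 = 55696 ≡ 123
94^128 ≡ 123^2 = 15129 ≡ 185
94^256 ≡ 185^2 = 34225 ≡ 134
272 = 256 + 16, so 94^272 ≡ 134·161 ≡ 92 (mod 467)
363·92 = 33396 ≡ 239 (mod 467)
141 ≠ 239, so verification fails.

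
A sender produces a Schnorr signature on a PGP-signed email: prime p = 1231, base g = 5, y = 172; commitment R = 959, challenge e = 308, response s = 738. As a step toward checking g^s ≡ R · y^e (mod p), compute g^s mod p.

5^2 = 25
5^4 ≡ 25^2 = 625
5^8 ≡ 625^2 = 390625 ≡ 398
5^16 ≡ 398^2 = 158404 ≡ 836
5^32 ≡ 836^2 = 698896 ≡ 919
5^64 ≡ 919^2 = 844561 ≡ 95
5^128 ≡ 95^2 = 9025 ≡ 408
5^256 ≡ 408^2 = 166464 ≡ 279
5^512 ≡ 279^2 = 77841 ≡ 288
738 = 512 + 128 + 64 + 32 + 2, so 5^738 ≡ 288·408·95·919·25 ≡ 190 (mod 1231)

190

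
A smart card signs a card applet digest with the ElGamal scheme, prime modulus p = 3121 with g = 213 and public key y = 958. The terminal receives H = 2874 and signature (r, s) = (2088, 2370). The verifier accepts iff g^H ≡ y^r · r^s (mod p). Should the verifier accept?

accept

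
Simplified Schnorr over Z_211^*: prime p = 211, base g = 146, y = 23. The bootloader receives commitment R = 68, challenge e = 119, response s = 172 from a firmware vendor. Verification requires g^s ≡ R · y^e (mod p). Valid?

no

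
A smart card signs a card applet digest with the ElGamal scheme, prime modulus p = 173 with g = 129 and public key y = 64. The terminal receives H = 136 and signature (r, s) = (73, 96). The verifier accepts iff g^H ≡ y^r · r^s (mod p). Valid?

no

Left side g^H mod p:
Squares mod 173: 129^1≡129, 129^2≡33, 129^4≡51, 129^8≡6, 129^16≡36, 129^32≡85, 129^64≡132, 129^128≡124
136 = 128 + 8, so 129^136 ≡ 124·6 ≡ 52 (mod 173)
Right side y^r · r^s mod p:
Squares mod 173: 64^1≡64, 64^2≡117, 64^4≡22, 64^8≡138, 64^16≡14, 64^32≡23, 64^64≡10
73 = 64 + 8 + 1, so 64^73 ≡ 10·138·64 ≡ 90 (mod 173)
Squares mod 173: 73^1≡73, 73^2≡139, 73^4≡118, 73^8≡84, 73^16≡136, 73^32≡158, 73^64≡52
96 = 64 + 32, so 73^96 ≡ 52·158 ≡ 85 (mod 173)
90·85 = 7650 ≡ 38 (mod 173)
52 ≠ 38, so verification fails.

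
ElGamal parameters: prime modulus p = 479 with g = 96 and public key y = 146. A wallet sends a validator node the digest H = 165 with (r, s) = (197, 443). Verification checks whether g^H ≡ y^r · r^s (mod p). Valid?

Left side g^H mod p:
Squares mod 479: 96^1≡96, 96^2≡115, 96^4≡292, 96^8≡2, 96^16≡4, 96^32≡16, 96^64≡256, 96^128≡392
165 = 128 + 32 + 4 + 1, so 96^165 ≡ 392·16·292·96 ≡ 233 (mod 479)
Right side y^r · r^s mod p:
Squares mod 479: 146^1≡146, 146^2≡240, 146^4≡120, 146^8≡30, 146^16≡421, 146^32≡11, 146^64≡121, 146^128≡271
197 = 128 + 64 + 4 + 1, so 146^197 ≡ 271·121·120·146 ≡ 90 (mod 479)
Squares mod 479: 197^1≡197, 197^2≡10, 197^4≡100, 197^8≡420, 197^16≡128, 197^32≡98, 197^64≡24, 197^128≡97, 197^256≡308
443 = 256 + 128 + 32 + 16 + 8 + 2 + 1, so 197^443 ≡ 308·97·98·128·420·10·197 ≡ 125 (mod 479)
90·125 = 11250 ≡ 233 (mod 479)
233 ≡ 233 (mod 479), so the signature is genuine.

yes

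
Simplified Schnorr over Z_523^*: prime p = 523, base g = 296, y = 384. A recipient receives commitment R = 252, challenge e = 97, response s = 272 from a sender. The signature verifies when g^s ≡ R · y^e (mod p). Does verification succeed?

g^s mod p:
Squares mod 523: 296^1≡296, 296^2≡275, 296^4≡313, 296^8≡168, 296^16≡505, 296^32≡324, 296^64≡376, 296^128≡166, 296^256≡360
272 = 256 + 16, so 296^272 ≡ 360·505 ≡ 319 (mod 523)
R · y^e mod p:
Squares mod 523: 384^1≡384, 384^2≡493, 384^4≡377, 384^8≡396, 384^16≡439, 384^32≡257, 384^64≡151
97 = 64 + 32 + 1, so 384^97 ≡ 151·257·384 ≡ 49 (mod 523)
252·49 = 12348 ≡ 319 (mod 523)
319 ≡ 319 (mod 523); signature holds.

passes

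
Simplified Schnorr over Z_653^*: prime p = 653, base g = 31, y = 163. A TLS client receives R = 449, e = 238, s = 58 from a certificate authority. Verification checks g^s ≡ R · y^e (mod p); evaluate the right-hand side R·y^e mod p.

540

163^2 = 26569 ≡ 449
163^4 ≡ 449^2 = 201601 ≡ 477
163^8 ≡ 477^2 = 227529 ≡ 285
163^16 ≡ 285^2 = 81225 ≡ 253
163^32 ≡ 253^2 = 64009 ≡ 15
163^64 ≡ 15^2 = 225
163^128 ≡ 225^2 = 50625 ≡ 344
238 = 128 + 64 + 32 + 8 + 4 + 2, so 163^238 ≡ 344·225·15·285·477·449 ≡ 151 (mod 653)
R · y^e ≡ 449·151 = 67799 ≡ 540 (mod 653)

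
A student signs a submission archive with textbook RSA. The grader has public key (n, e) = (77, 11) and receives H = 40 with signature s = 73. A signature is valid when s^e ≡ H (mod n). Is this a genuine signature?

genuine

s^2 ≡ 73^2 = 5329 ≡ 16
s^4 ≡ 16^2 = 256 ≡ 25
s^8 ≡ 25^2 = 625 ≡ 9
11 = 8 + 2 + 1, so s^11 ≡ 9·16·73 ≡ 40 (mod 77)
40 = H, so the signature checks out.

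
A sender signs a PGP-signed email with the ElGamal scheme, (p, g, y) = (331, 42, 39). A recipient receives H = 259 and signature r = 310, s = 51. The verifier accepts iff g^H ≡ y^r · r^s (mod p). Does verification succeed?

passes

Left side g^H mod p:
42^2 = 1764 ≡ 109
42^4 ≡ 109^2 = 11881 ≡ 296
42^8 ≡ 296^2 = 87616 ≡ 232
42^16 ≡ 232^2 = 53824 ≡ 202
42^32 ≡ 202^2 = 40804 ≡ 91
42^64 ≡ 91^2 = 8281 ≡ 6
42^128 ≡ 6^2 = 36
42^256 ≡ 36^2 = 1296 ≡ 303
259 = 256 + 2 + 1, so 42^259 ≡ 303·109·42 ≡ 244 (mod 331)
Right side y^r · r^s mod p:
39^2 = 1521 ≡ 197
39^4 ≡ 197^2 = 38809 ≡ 82
39^8 ≡ 82^2 = 6724 ≡ 104
39^16 ≡ 104^2 = 10816 ≡ 224
39^32 ≡ 224^2 = 50176 ≡ 195
39^64 ≡ 195^2 = 38025 ≡ 291
39^128 ≡ 291^2 = 84681 ≡ 276
39^256 ≡ 276^2 = 76176 ≡ 46
310 = 256 + 32 + 16 + 4 + 2, so 39^310 ≡ 46·195·224·82·197 ≡ 132 (mod 331)
310^2 = 96100 ≡ 110
310^4 ≡ 110^2 = 12100 ≡ 184
310^8 ≡ 184^2 = 33856 ≡ 94
310^16 ≡ 94^2 = 8836 ≡ 230
310^32 ≡ 230^2 = 52900 ≡ 271
51 = 32 + 16 + 2 + 1, so 310^51 ≡ 271·230·110·310 ≡ 52 (mod 331)
132·52 = 6864 ≡ 244 (mod 331)
244 ≡ 244 (mod 331), so the signature is genuine.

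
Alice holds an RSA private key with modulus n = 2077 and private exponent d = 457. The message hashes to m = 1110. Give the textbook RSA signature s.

1110

m^2 ≡ 1110^2 = 1232100 ≡ 439
m^4 ≡ 439^2 = 192721 ≡ 1637
m^8 ≡ 1637^2 = 2679769 ≡ 439
m^16 ≡ 439^2 = 192721 ≡ 1637
m^32 ≡ 1637^2 = 2679769 ≡ 439
m^64 ≡ 439^2 = 192721 ≡ 1637
m^128 ≡ 1637^2 = 2679769 ≡ 439
m^256 ≡ 439^2 = 192721 ≡ 1637
457 = 256 + 128 + 64 + 8 + 1, so m^457 ≡ 1637·439·1637·439·1110 ≡ 1110 (mod 2077)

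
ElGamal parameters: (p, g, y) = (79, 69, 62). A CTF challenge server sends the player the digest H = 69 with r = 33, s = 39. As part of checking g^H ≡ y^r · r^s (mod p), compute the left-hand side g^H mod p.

33

69^69 mod 79 = 33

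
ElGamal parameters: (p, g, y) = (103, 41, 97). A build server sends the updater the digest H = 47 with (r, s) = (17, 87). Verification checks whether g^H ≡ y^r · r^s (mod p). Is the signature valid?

valid

Left side g^H mod p:
Squares mod 103: 41^1≡41, 41^2≡33, 41^4≡59, 41^8≡82, 41^16≡29, 41^32≡17
47 = 32 + 8 + 4 + 2 + 1, so 41^47 ≡ 17·82·59·33·41 ≡ 7 (mod 103)
Right side y^r · r^s mod p:
Squares mod 103: 97^1≡97, 97^2≡36, 97^4≡60, 97^8≡98, 97^16≡25
17 = 16 + 1, so 97^17 ≡ 25·97 ≡ 56 (mod 103)
Squares mod 103: 17^1≡17, 17^2≡83, 17^4≡91, 17^8≡41, 17^16≡33, 17^32≡59, 17^64≡82
87 = 64 + 16 + 4 + 2 + 1, so 17^87 ≡ 82·33·91·83·17 ≡ 13 (mod 103)
56·13 = 728 ≡ 7 (mod 103)
7 ≡ 7 (mod 103), so the signature is genuine.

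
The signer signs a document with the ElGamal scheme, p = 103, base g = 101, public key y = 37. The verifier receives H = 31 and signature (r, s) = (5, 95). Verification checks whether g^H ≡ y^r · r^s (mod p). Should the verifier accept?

Left side g^H mod p:
101^31 mod 103 = 20
Right side y^r · r^s mod p:
37^5 mod 103 = 31
5^95 mod 103 = 101
31·101 = 3131 ≡ 41 (mod 103)
20 ≠ 41, so verification fails.

reject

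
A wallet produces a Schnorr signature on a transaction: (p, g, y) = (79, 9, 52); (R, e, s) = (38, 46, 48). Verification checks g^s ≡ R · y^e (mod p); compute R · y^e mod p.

52^2 = 2704 ≡ 18
52^4 ≡ 18^2 = 324 ≡ 8
52^8 ≡ 8^2 = 64
52^16 ≡ 64^2 = 4096 ≡ 67
52^32 ≡ 67^2 = 4489 ≡ 65
46 = 32 + 8 + 4 + 2, so 52^46 ≡ 65·64·8·18 ≡ 62 (mod 79)
R · y^e ≡ 38·62 = 2356 ≡ 65 (mod 79)

65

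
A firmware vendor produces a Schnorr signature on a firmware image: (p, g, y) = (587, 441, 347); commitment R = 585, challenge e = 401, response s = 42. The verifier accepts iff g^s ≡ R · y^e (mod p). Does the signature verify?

g^s mod p:
441^2 = 194481 ≡ 184
441^4 ≡ 184^2 = 33856 ≡ 397
441^8 ≡ 397^2 = 157609 ≡ 293
441^16 ≡ 293^2 = 85849 ≡ 147
441^32 ≡ 147^2 = 21609 ≡ 477
42 = 32 + 8 + 2, so 441^42 ≡ 477·293·184 ≡ 141 (mod 587)
R · y^e mod p:
347^2 = 120409 ≡ 74
347^4 ≡ 74^2 = 5476 ≡ 193
347^8 ≡ 193^2 = 37249 ≡ 268
347^16 ≡ 268^2 = 71824 ≡ 210
347^32 ≡ 210^2 = 44100 ≡ 75
347^64 ≡ 75^2 = 5625 ≡ 342
347^128 ≡ 342^2 = 116964 ≡ 151
347^256 ≡ 151^2 = 22801 ≡ 495
401 = 256 + 128 + 16 + 1, so 347^401 ≡ 495·151·210·347 ≡ 223 (mod 587)
585·223 = 130455 ≡ 141 (mod 587)
141 ≡ 141 (mod 587); signature holds.

verifies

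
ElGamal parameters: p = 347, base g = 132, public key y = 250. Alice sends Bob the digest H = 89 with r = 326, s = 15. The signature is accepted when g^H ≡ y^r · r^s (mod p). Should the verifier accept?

Left side g^H mod p:
132^2 = 17424 ≡ 74
132^4 ≡ 74^2 = 5476 ≡ 271
132^8 ≡ 271^2 = 73441 ≡ 224
132^16 ≡ 224^2 = 50176 ≡ 208
132^32 ≡ 208^2 = 43264 ≡ 236
132^64 ≡ 236^2 = 55696 ≡ 176
89 = 64 + 16 + 8 + 1, so 132^89 ≡ 176·208·224·132 ≡ 137 (mod 347)
Right side y^r · r^s mod p:
250^2 = 62500 ≡ 40
250^4 ≡ 40^2 = 1600 ≡ 212
250^8 ≡ 212^2 = 44944 ≡ 181
250^16 ≡ 181^2 = 32761 ≡ 143
250^32 ≡ 143^2 = 20449 ≡ 323
250^64 ≡ 323^2 = 104329 ≡ 229
250^128 ≡ 229^2 = 52441 ≡ 44
250^256 ≡ 44^2 = 1936 ≡ 201
326 = 256 + 64 + 4 + 2, so 250^326 ≡ 201·229·212·40 ≡ 194 (mod 347)
326^2 = 106276 ≡ 94
326^4 ≡ 94^2 = 8836 ≡ 161
326^8 ≡ 161^2 = 25921 ≡ 243
15 = 8 + 4 + 2 + 1, so 326^15 ≡ 243·161·94·326 ≡ 212 (mod 347)
194·212 = 41128 ≡ 182 (mod 347)
137 ≠ 182, so verification fails.

reject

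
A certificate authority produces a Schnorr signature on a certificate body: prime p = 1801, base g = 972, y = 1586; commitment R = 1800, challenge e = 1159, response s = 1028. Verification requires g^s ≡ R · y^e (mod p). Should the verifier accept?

reject

g^s mod p:
972^2 = 944784 ≡ 1060
972^4 ≡ 1060^2 = 1123600 ≡ 1577
972^8 ≡ 1577^2 = 2486929 ≡ 1549
972^16 ≡ 1549^2 = 2399401 ≡ 469
972^32 ≡ 469^2 = 219961 ≡ 239
972^64 ≡ 239^2 = 57121 ≡ 1290
972^128 ≡ 1290^2 = 1664100 ≡ 1777
972^256 ≡ 1777^2 = 3157729 ≡ 576
972^512 ≡ 576^2 = 331776 ≡ 392
972^1024 ≡ 392^2 = 153664 ≡ 579
1028 = 1024 + 4, so 972^1028 ≡ 579·1577 ≡ 1777 (mod 1801)
R · y^e mod p:
1586^2 = 2515396 ≡ 1200
1586^4 ≡ 1200^2 = 1440000 ≡ 1001
1586^8 ≡ 1001^2 = 1002001 ≡ 645
1586^16 ≡ 645^2 = 416025 ≡ 1795
1586^32 ≡ 1795^2 = 3222025 ≡ 36
1586^64 ≡ 36^2 = 1296
1586^128 ≡ 1296^2 = 1679616 ≡ 1084
1586^256 ≡ 1084^2 = 1175056 ≡ 804
1586^512 ≡ 804^2 = 646416 ≡ 1658
1586^1024 ≡ 1658^2 = 2748964 ≡ 638
1159 = 1024 + 128 + 4 + 2 + 1, so 1586^1159 ≡ 638·1084·1001·1200·1586 ≡ 1777 (mod 1801)
1800·1777 = 3198600 ≡ 24 (mod 1801)
1777 ≠ 24; the check fails.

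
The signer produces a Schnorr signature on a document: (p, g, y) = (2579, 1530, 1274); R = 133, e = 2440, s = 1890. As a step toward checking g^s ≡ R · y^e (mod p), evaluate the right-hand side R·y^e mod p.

292

Squares mod 2579: 1274^1≡1274, 1274^2≡885, 1274^4≡1788, 1274^8≡1563, 1274^16≡656, 1274^32≡2222, 1274^64≡1078, 1274^128≡1534, 1274^256≡1108, 1274^512≡60, 1274^1024≡1021, 1274^2048≡525
2440 = 2048 + 256 + 128 + 8, so 1274^2440 ≡ 525·1108·1534·1563 ≡ 1282 (mod 2579)
R · y^e ≡ 133·1282 = 170506 ≡ 292 (mod 2579)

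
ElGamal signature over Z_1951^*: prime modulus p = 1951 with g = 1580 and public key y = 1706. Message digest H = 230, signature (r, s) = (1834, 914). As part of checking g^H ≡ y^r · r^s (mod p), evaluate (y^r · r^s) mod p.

1706^2 = 2910436 ≡ 1495
1706^4 ≡ 1495^2 = 2235025 ≡ 1130
1706^8 ≡ 1130^2 = 1276900 ≡ 946
1706^16 ≡ 946^2 = 894916 ≡ 1358
1706^32 ≡ 1358^2 = 1844164 ≡ 469
1706^64 ≡ 469^2 = 219961 ≡ 1449
1706^128 ≡ 1449^2 = 2099601 ≡ 325
1706^256 ≡ 325^2 = 105625 ≡ 271
1706^512 ≡ 271^2 = 73441 ≡ 1254
1706^1024 ≡ 1254^2 = 1572516 ≡ 10
1834 = 1024 + 512 + 256 + 32 + 8 + 2, so 1706^1834 ≡ 10·1254·271·469·946·1495 ≡ 1008 (mod 1951)
1834^2 = 3363556 ≡ 32
1834^4 ≡ 32^2 = 1024
1834^8 ≡ 1024^2 = 1048576 ≡ 889
1834^16 ≡ 889^2 = 790321 ≡ 166
1834^32 ≡ 166^2 = 27556 ≡ 242
1834^64 ≡ 242^2 = 58564 ≡ 34
1834^128 ≡ 34^2 = 1156
1834^256 ≡ 1156^2 = 1336336 ≡ 1852
1834^512 ≡ 1852^2 = 3429904 ≡ 46
914 = 512 + 256 + 128 + 16 + 2, so 1834^914 ≡ 46·1852·1156·166·32 ≡ 1143 (mod 1951)
y^r · r^s ≡ 1008·1143 = 1152144 ≡ 1054 (mod 1951)

1054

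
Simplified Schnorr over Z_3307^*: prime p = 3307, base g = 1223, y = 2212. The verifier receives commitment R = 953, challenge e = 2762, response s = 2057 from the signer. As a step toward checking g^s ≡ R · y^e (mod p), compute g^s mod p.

1223^2057 mod 3307 = 16

16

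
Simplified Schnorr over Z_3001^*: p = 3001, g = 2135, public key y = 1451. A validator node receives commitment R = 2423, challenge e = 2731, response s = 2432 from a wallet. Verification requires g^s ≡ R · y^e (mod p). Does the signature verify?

g^s mod p:
2135^2432 mod 3001 = 612
R · y^e mod p:
1451^2731 mod 3001 = 352
2423·352 = 852896 ≡ 612 (mod 3001)
612 ≡ 612 (mod 3001); signature holds.

verifies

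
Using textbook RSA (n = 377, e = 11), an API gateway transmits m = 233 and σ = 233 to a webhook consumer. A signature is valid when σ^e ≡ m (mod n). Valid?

yes

σ^11 mod 377 = 233
σ^11 mod 377 = 233 matches m.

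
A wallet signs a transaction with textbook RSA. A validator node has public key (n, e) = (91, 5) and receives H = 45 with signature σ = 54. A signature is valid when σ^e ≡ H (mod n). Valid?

yes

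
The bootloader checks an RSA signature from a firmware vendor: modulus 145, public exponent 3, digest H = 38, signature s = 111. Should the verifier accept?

reject

s^3 mod 145 = 136
s^3 mod 145 = 136, but H = 38.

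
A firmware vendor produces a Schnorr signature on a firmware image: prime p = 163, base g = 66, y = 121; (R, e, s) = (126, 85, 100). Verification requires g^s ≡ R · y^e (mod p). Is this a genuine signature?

g^s mod p:
66^2 = 4356 ≡ 118
66^4 ≡ 118^2 = 13924 ≡ 69
66^8 ≡ 69^2 = 4761 ≡ 34
66^16 ≡ 34^2 = 1156 ≡ 15
66^32 ≡ 15^2 = 225 ≡ 62
66^64 ≡ 62^2 = 3844 ≡ 95
100 = 64 + 32 + 4, so 66^100 ≡ 95·62·69 ≡ 51 (mod 163)
R · y^e mod p:
121^2 = 14641 ≡ 134
121^4 ≡ 134^2 = 17956 ≡ 26
121^8 ≡ 26^2 = 676 ≡ 24
121^16 ≡ 24^2 = 576 ≡ 87
121^32 ≡ 87^2 = 7569 ≡ 71
121^64 ≡ 71^2 = 5041 ≡ 151
85 = 64 + 16 + 4 + 1, so 121^85 ≡ 151·87·26·121 ≡ 26 (mod 163)
126·26 = 3276 ≡ 16 (mod 163)
51 ≠ 16; the check fails.

forged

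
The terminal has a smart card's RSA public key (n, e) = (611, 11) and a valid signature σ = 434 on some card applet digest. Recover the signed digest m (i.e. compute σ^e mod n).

86

σ^2 ≡ 434^2 = 188356 ≡ 168
σ^4 ≡ 168^2 = 28224 ≡ 118
σ^8 ≡ 118^2 = 13924 ≡ 482
11 = 8 + 2 + 1, so σ^11 ≡ 482·168·434 ≡ 86 (mod 611)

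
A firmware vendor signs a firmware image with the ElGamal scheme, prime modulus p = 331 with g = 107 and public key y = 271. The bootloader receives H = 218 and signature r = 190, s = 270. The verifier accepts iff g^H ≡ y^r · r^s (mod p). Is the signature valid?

Left side g^H mod p:
Squares mod 331: 107^1≡107, 107^2≡195, 107^4≡291, 107^8≡276, 107^16≡46, 107^32≡130, 107^64≡19, 107^128≡30
218 = 128 + 64 + 16 + 8 + 2, so 107^218 ≡ 30·19·46·276·195 ≡ 156 (mod 331)
Right side y^r · r^s mod p:
Squares mod 331: 271^1≡271, 271^2≡290, 271^4≡26, 271^8≡14, 271^16≡196, 271^32≡20, 271^64≡69, 271^128≡127
190 = 128 + 32 + 16 + 8 + 4 + 2, so 271^190 ≡ 127·20·196·14·26·290 ≡ 198 (mod 331)
Squares mod 331: 190^1≡190, 190^2≡21, 190^4≡110, 190^8≡184, 190^16≡94, 190^32≡230, 190^64≡271, 190^128≡290, 190^256≡26
270 = 256 + 8 + 4 + 2, so 190^270 ≡ 26·184·110·21 ≡ 274 (mod 331)
198·274 = 54252 ≡ 299 (mod 331)
156 ≠ 299, so verification fails.

invalid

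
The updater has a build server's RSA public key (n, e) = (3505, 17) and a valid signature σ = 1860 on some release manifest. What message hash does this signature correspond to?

Squares mod 3505: σ^1≡1860, σ^2≡165, σ^4≡2690, σ^8≡1780, σ^16≡3385
17 = 16 + 1, so σ^17 ≡ 3385·1860 ≡ 1120 (mod 3505)

1120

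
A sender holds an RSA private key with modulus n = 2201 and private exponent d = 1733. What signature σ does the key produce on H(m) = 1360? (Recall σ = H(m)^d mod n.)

Squares mod 2201: (H(m))^1≡1360, (H(m))^2≡760, (H(m))^4≡938, (H(m))^8≡1645, (H(m))^16≡996, (H(m))^32≡1566, (H(m))^64≡442, (H(m))^128≡1676, (H(m))^256≡500, (H(m))^512≡1287, (H(m))^1024≡1217
1733 = 1024 + 512 + 128 + 64 + 4 + 1, so (H(m))^1733 ≡ 1217·1287·1676·442·938·1360 ≡ 184 (mod 2201)

184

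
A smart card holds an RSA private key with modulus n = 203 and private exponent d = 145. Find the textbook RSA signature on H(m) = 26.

47

(H(m))^2 ≡ 26^2 = 676 ≡ 67
(H(m))^4 ≡ 67^2 = 4489 ≡ 23
(H(m))^8 ≡ 23^2 = 529 ≡ 123
(H(m))^16 ≡ 123^2 = 15129 ≡ 107
(H(m))^32 ≡ 107^2 = 11449 ≡ 81
(H(m))^64 ≡ 81^2 = 6561 ≡ 65
(H(m))^128 ≡ 65^2 = 4225 ≡ 165
145 = 128 + 16 + 1, so (H(m))^145 ≡ 165·107·26 ≡ 47 (mod 203)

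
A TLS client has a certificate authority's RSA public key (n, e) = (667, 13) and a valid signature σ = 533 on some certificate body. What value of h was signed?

108

σ^2 ≡ 533^2 = 284089 ≡ 614
σ^4 ≡ 614^2 = 376996 ≡ 141
σ^8 ≡ 141^2 = 19881 ≡ 538
13 = 8 + 4 + 1, so σ^13 ≡ 538·141·533 ≡ 108 (mod 667)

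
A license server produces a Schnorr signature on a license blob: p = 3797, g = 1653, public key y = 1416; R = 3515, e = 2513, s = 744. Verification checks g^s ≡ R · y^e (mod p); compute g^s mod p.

1060

1653^2 = 2732409 ≡ 2366
1653^4 ≡ 2366^2 = 5597956 ≡ 1178
1653^8 ≡ 1178^2 = 1387684 ≡ 1779
1653^16 ≡ 1779^2 = 3164841 ≡ 1940
1653^32 ≡ 1940^2 = 3763600 ≡ 773
1653^64 ≡ 773^2 = 597529 ≡ 1400
1653^128 ≡ 1400^2 = 1960000 ≡ 748
1653^256 ≡ 748^2 = 559504 ≡ 1345
1653^512 ≡ 1345^2 = 1809025 ≡ 1653
744 = 512 + 128 + 64 + 32 + 8, so 1653^744 ≡ 1653·748·1400·773·1779 ≡ 1060 (mod 3797)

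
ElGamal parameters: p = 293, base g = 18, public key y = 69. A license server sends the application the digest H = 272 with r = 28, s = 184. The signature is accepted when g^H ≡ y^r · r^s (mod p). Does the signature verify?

does not verify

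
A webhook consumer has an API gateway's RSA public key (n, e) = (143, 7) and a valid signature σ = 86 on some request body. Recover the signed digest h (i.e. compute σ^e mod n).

70

σ^2 ≡ 86^2 = 7396 ≡ 103
σ^4 ≡ 103^2 = 10609 ≡ 27
7 = 4 + 2 + 1, so σ^7 ≡ 27·103·86 ≡ 70 (mod 143)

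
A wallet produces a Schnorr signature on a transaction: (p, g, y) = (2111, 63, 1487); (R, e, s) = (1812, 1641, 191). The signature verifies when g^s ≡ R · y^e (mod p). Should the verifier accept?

accept

g^s mod p:
63^191 mod 2111 = 1843
R · y^e mod p:
1487^1641 mod 2111 = 834
1812·834 = 1511208 ≡ 1843 (mod 2111)
1843 ≡ 1843 (mod 2111); signature holds.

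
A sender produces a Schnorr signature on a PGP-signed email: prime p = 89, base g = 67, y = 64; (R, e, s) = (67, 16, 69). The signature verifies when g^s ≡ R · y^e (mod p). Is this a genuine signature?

g^s mod p:
Squares mod 89: 67^1≡67, 67^2≡39, 67^4≡8, 67^8≡64, 67^16≡2, 67^32≡4, 67^64≡16
69 = 64 + 4 + 1, so 67^69 ≡ 16·8·67 ≡ 32 (mod 89)
R · y^e mod p:
Squares mod 89: 64^1≡64, 64^2≡2, 64^4≡4, 64^8≡16, 64^16≡78
64^16 ≡ 78 (mod 89)
67·78 = 5226 ≡ 64 (mod 89)
32 ≠ 64; the check fails.

forged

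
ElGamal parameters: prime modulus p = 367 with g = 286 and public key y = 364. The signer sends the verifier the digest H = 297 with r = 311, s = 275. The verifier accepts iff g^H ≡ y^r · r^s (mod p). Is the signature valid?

Left side g^H mod p:
286^2 = 81796 ≡ 322
286^4 ≡ 322^2 = 103684 ≡ 190
286^8 ≡ 190^2 = 36100 ≡ 134
286^16 ≡ 134^2 = 17956 ≡ 340
286^32 ≡ 340^2 = 115600 ≡ 362
286^64 ≡ 362^2 = 131044 ≡ 25
286^128 ≡ 25^2 = 625 ≡ 258
286^256 ≡ 258^2 = 66564 ≡ 137
297 = 256 + 32 + 8 + 1, so 286^297 ≡ 137·362·134·286 ≡ 304 (mod 367)
Right side y^r · r^s mod p:
364^2 = 132496 ≡ 9
364^4 ≡ 9^2 = 81
364^8 ≡ 81^2 = 6561 ≡ 322
364^16 ≡ 322^2 = 103684 ≡ 190
364^32 ≡ 190^2 = 36100 ≡ 134
364^64 ≡ 134^2 = 17956 ≡ 340
364^128 ≡ 340^2 = 115600 ≡ 362
364^256 ≡ 362^2 = 131044 ≡ 25
311 = 256 + 32 + 16 + 4 + 2 + 1, so 364^311 ≡ 25·134·190·81·9·364 ≡ 362 (mod 367)
311^2 = 96721 ≡ 200
311^4 ≡ 200^2 = 40000 ≡ 364
311^8 ≡ 364^2 = 132496 ≡ 9
311^16 ≡ 9^2 = 81
311^32 ≡ 81^2 = 6561 ≡ 322
311^64 ≡ 322^2 = 103684 ≡ 190
311^128 ≡ 190^2 = 36100 ≡ 134
311^256 ≡ 134^2 = 17956 ≡ 340
275 = 256 + 16 + 2 + 1, so 311^275 ≡ 340·81·200·311 ≡ 86 (mod 367)
362·86 = 31132 ≡ 304 (mod 367)
304 ≡ 304 (mod 367), so the signature is genuine.

valid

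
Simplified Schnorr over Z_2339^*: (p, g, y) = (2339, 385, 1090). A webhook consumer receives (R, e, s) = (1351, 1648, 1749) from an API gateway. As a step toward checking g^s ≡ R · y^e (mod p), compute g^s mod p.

1214

385^1749 mod 2339 = 1214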